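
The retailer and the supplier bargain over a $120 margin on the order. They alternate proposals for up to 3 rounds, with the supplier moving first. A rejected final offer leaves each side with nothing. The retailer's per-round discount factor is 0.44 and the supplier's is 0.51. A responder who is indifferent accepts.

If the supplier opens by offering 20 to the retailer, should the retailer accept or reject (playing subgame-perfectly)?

Round 3 (the supplier proposes): rejection yields 0 for the retailer; the supplier offers 0 and keeps 120.
Round 2 (the retailer proposes): the supplier can get 120 next round, worth 0.51 × 120 = 61.2 now, so the retailer offers 61.2, keeping 58.8.
So by rejecting in round 1, the retailer gets 58.8 next round, worth 0.44 × 58.8 = 25.872 now.
Offer 20 < 25.872, so the retailer rejects.

Reject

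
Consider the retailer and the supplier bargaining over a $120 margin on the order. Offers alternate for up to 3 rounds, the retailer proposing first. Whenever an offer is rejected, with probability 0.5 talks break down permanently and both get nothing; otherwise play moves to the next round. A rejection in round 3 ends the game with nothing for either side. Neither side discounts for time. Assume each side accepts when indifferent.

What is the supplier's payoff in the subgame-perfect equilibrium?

30

Round 3 (the retailer proposes): the supplier will accept anything ≥ 0, so the retailer offers 0 and keeps 120.
Round 2 (the supplier proposes): rejecting gives the retailer an expected 0.5 × 120 = 60, so the supplier offers 60, keeping 60.
Round 1 (the retailer proposes): rejecting gives the supplier an expected 0.5 × 60 = 30, so the retailer offers 30, keeping 90.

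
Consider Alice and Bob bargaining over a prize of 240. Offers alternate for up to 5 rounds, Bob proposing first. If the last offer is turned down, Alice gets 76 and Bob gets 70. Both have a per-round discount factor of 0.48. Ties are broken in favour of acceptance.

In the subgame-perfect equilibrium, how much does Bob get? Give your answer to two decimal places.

Round 5 (Bob proposes): Alice gets 76 if talks fail, so Bob offers 76 and keeps 164.
Round 4 (Alice proposes): Bob can get 164 next round, worth 0.48 × 164 = 78.72 now, so Alice offers 78.72, keeping 161.28.
Round 3 (Bob proposes): Alice can get 161.28 next round, worth 0.48 × 161.28 = 77.4144 now. Bob offers 77.4144 and keeps 240 − 77.4144 = 162.5856.
Round 2 (Alice proposes): Bob can get 162.5856 next round, worth 0.48 × 162.5856 = 78.041088 now; Alice offers that and keeps 161.958912.
Round 1 (Bob proposes): Alice can get 161.958912 next round, worth 0.48 × 161.958912 = 77.74027776 now; Bob offers that and keeps 162.25972224.

162.26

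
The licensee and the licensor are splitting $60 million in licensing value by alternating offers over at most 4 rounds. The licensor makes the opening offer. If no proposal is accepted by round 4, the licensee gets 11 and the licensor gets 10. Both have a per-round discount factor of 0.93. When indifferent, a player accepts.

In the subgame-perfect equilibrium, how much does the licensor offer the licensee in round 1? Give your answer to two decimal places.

44.12

Work backward from the last round.
Round 4 (the licensee proposes): the licensor gets 10 if talks fail, so the licensee offers 10 and keeps 50.
Round 3 (the licensor proposes): the licensee can get 50 next round, worth 0.93 × 50 = 46.5 now. The licensor offers 46.5 and keeps 60 − 46.5 = 13.5.
Round 2 (the licensee proposes): the licensor can get 13.5 next round, worth 0.93 × 13.5 = 12.555 now; the licensee offers that and keeps 47.445.
Round 1 (the licensor proposes): the licensee can get 47.445 next round, worth 0.93 × 47.445 = 44.12385 now, so the licensor offers 44.12385, keeping 15.87615.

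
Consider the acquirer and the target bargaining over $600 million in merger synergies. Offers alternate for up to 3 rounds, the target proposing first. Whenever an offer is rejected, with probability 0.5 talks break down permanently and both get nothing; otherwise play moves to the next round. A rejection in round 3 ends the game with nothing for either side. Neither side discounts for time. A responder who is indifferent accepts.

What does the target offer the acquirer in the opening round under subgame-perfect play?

150

Round 3 (the target proposes): the acquirer will accept anything ≥ 0, so the target offers 0 and keeps 600.
Round 2 (the acquirer proposes): rejecting gives the target an expected 0.5 × 600 = 300; the acquirer offers that and keeps 300.
Round 1 (the target proposes): rejecting gives the acquirer an expected 0.5 × 300 = 150; the target offers that and keeps 450.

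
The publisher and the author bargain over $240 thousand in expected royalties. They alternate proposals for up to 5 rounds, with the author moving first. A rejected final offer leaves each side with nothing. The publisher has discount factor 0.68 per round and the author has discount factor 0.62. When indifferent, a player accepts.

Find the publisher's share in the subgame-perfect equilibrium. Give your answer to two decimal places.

Round 5 (the author proposes): rejection yields 0 for the publisher; the author offers 0 and keeps 240.
Round 4 (the publisher proposes): the author can get 240 next round, worth 0.62 × 240 = 148.8 now; the publisher offers that and keeps 91.2.
Round 3 (the author proposes): the publisher can get 91.2 next round, worth 0.68 × 91.2 = 62.016 now, so the author offers 62.016, keeping 177.984.
Round 2 (the publisher proposes): the author can get 177.984 next round, worth 0.62 × 177.984 = 110.35008 now, so the publisher offers 110.35008, keeping 129.64992.
Round 1 (the author proposes): the publisher can get 129.64992 next round, worth 0.68 × 129.64992 = 88.1619456 now. The author offers 88.1619456 and keeps 240 − 88.1619456 = 151.8380544.

88.16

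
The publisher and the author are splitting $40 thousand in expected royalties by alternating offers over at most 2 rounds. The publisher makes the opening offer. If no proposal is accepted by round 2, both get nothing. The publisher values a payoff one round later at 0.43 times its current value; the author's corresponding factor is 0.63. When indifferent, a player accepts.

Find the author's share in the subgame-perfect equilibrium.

25.2

Solve by backward induction from round 2.
Round 2 (the author proposes): rejection yields 0 for the publisher; the author offers 0 and keeps 40.
Round 1 (the publisher proposes): the author can get 40 next round, worth 0.63 × 40 = 25.2 now, so the publisher offers 25.2, keeping 14.8.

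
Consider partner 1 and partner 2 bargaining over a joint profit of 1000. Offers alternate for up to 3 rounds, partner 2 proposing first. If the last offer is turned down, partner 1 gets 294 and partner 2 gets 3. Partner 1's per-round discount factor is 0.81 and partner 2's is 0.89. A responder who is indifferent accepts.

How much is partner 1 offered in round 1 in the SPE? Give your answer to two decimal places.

Round 3 (partner 2 proposes): partner 1 gets 294 if talks fail, so partner 2 offers 294 and keeps 706.
Round 2 (partner 1 proposes): partner 2 can get 706 next round, worth 0.89 × 706 = 628.34 now. Partner 1 offers 628.34 and keeps 1000 − 628.34 = 371.66.
Round 1 (partner 2 proposes): partner 1 can get 371.66 next round, worth 0.81 × 371.66 = 301.0446 now. Partner 2 offers 301.0446 and keeps 1000 − 301.0446 = 698.9554.

301.04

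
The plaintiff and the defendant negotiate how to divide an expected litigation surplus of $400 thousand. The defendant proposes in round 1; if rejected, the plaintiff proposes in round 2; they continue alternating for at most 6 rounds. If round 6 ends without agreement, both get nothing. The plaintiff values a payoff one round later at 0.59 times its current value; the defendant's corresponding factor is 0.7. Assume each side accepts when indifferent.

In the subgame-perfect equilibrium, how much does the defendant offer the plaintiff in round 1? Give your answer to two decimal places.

140.29

Round 6 (the plaintiff proposes): the defendant will accept anything ≥ 0, so the plaintiff offers 0 and keeps 400.
Round 5 (the defendant proposes): the plaintiff can get 400 next round, worth 0.59 × 400 = 236 now. The defendant offers 236 and keeps 400 − 236 = 164.
Round 4 (the plaintiff proposes): the defendant can get 164 next round, worth 0.7 × 164 = 114.8 now. The plaintiff offers 114.8 and keeps 400 − 114.8 = 285.2.
Round 3 (the defendant proposes): the plaintiff can get 285.2 next round, worth 0.59 × 285.2 = 168.268 now, so the defendant offers 168.268, keeping 231.732.
Round 2 (the plaintiff proposes): the defendant can get 231.732 next round, worth 0.7 × 231.732 = 162.2124 now; the plaintiff offers that and keeps 237.7876.
Round 1 (the defendant proposes): the plaintiff can get 237.7876 next round, worth 0.59 × 237.7876 = 140.294684 now; the defendant offers that and keeps 259.705316.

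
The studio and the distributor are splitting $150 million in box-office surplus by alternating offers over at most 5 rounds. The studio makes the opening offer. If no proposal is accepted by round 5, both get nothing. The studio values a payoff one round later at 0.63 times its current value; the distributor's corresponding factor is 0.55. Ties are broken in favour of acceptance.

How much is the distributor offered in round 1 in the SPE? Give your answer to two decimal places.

41.10

Work backward from the last round.
Round 5 (the studio proposes): the distributor will accept anything ≥ 0, so the studio offers 0 and keeps 150.
Round 4 (the distributor proposes): the studio can get 150 next round, worth 0.63 × 150 = 94.5 now. The distributor offers 94.5 and keeps 150 − 94.5 = 55.5.
Round 3 (the studio proposes): the distributor can get 55.5 next round, worth 0.55 × 55.5 = 30.525 now. The studio offers 30.525 and keeps 150 − 30.525 = 119.475.
Round 2 (the distributor proposes): the studio can get 119.475 next round, worth 0.63 × 119.475 = 75.26925 now, so the distributor offers 75.26925, keeping 74.73075.
Round 1 (the studio proposes): the distributor can get 74.73075 next round, worth 0.55 × 74.73075 = 41.1019125 now, so the studio offers 41.1019125, keeping 108.8980875.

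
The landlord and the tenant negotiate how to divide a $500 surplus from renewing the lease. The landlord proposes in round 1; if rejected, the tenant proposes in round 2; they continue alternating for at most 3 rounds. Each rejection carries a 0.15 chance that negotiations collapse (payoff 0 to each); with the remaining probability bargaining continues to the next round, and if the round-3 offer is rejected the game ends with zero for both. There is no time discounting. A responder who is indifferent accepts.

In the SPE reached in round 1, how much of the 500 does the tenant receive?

By backward induction:
Round 3 (the landlord proposes): rejection yields 0 for the tenant; the landlord offers 0 and keeps 500.
Round 2 (the tenant proposes): rejecting gives the landlord an expected 0.85 × 500 = 425. The tenant offers 425 and keeps 500 − 425 = 75.
Round 1 (the landlord proposes): rejecting gives the tenant an expected 0.85 × 75 = 63.75. The landlord offers 63.75 and keeps 500 − 63.75 = 436.25.

63.75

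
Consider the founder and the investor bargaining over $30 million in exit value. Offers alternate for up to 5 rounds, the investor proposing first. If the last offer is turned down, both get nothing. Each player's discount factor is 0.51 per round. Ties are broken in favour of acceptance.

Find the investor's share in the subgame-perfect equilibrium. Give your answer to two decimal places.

20.55

Round 5 (the investor proposes): rejection yields 0 for the founder; the investor offers 0 and keeps 30.
Round 4 (the founder proposes): the investor can get 30 next round, worth 0.51 × 30 = 15.3 now; the founder offers that and keeps 14.7.
Round 3 (the investor proposes): the founder can get 14.7 next round, worth 0.51 × 14.7 = 7.497 now; the investor offers that and keeps 22.503.
Round 2 (the founder proposes): the investor can get 22.503 next round, worth 0.51 × 22.503 = 11.47653 now. The founder offers 11.47653 and keeps 30 − 11.47653 = 18.52347.
Round 1 (the investor proposes): the founder can get 18.52347 next round, worth 0.51 × 18.52347 = 9.4469697 now; the investor offers that and keeps 20.5530303.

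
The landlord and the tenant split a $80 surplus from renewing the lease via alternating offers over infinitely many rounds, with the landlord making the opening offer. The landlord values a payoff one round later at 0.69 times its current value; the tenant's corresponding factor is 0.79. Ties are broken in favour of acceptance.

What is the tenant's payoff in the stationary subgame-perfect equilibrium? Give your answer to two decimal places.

When the landlord proposes, the tenant accepts any offer worth at least 0.79 times what the tenant would get by proposing next round; and vice versa.
This gives x = 80 − 0.79y and y = 80 − 0.69x, where x and y are each side's share when it proposes.
Hence (1 − 0.79·0.69)x = 80(1 − 0.79), i.e. 0.4549·x = 16.8.
x ≈ 36.9312; the tenant's share is 80 − x ≈ 43.0688.

43.07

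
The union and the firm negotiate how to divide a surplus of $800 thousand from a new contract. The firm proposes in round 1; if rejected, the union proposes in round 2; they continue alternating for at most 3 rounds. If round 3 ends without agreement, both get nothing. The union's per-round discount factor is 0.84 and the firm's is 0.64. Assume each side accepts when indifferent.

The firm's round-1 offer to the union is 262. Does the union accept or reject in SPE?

Round 3 (the firm proposes): rejection yields 0 for the union; the firm offers 0 and keeps 800.
Round 2 (the union proposes): the firm can get 800 next round, worth 0.64 × 800 = 512 now, so the union offers 512, keeping 288.
So by rejecting in round 1, the union gets 288 next round, worth 0.84 × 288 = 241.92 now.
Offer 262 ≥ 241.92, so the union accepts.

Accept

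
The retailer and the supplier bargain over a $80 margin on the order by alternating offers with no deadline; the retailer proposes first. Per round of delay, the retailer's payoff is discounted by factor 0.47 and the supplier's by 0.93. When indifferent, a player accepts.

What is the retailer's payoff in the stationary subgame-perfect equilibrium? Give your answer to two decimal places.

9.95

When the retailer proposes, the supplier accepts any offer worth at least 0.93 times what the supplier would get by proposing next round; and vice versa.
This gives x = 80 − 0.93y and y = 80 − 0.47x, where x and y are each side's share when it proposes.
Hence (1 − 0.93·0.47)x = 80(1 − 0.93), i.e. 0.5629·x = 5.6.
x ≈ 9.9485; the supplier's share is 80 − x ≈ 70.0515.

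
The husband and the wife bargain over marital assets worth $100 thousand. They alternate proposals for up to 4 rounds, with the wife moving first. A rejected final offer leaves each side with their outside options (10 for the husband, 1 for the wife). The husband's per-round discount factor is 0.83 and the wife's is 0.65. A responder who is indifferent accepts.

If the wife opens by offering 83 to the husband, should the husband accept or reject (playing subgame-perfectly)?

Round 4 (the husband proposes): the wife gets 1 if talks fail, so the husband offers 1 and keeps 99.
Round 3 (the wife proposes): the husband can get 99 next round, worth 0.83 × 99 = 82.17 now, so the wife offers 82.17, keeping 17.83.
Round 2 (the husband proposes): the wife can get 17.83 next round, worth 0.65 × 17.83 = 11.5895 now, so the husband offers 11.5895, keeping 88.4105.
So by rejecting in round 1, the husband gets 88.4105 next round, worth 0.83 × 88.4105 = 73.380715 now.
Offer 83 ≥ 73.380715, so the husband accepts.

Accept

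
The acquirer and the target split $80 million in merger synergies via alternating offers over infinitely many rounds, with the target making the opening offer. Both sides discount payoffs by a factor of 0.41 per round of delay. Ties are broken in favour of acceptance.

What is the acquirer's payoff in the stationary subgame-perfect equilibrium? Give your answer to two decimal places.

23.26

In a stationary SPE each proposer offers the other exactly their discounted continuation value.
If the target keeps x when proposing and the acquirer keeps y when proposing, then x = 80 − 0.41y and y = 80 − 0.41x.
Solving: x = 80(1 − 0.41) / (1 − 0.41·0.41) = 47.2 / 0.8319 ≈ 56.7376.
The acquirer gets 80 − 56.7376 ≈ 23.2624.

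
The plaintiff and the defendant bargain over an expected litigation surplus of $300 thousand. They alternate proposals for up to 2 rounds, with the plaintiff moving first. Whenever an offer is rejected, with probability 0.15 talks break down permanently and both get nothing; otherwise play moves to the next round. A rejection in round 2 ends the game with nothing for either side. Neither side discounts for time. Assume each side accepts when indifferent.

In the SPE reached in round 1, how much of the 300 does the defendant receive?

255

Round 2 (the defendant proposes): the plaintiff will accept anything ≥ 0, so the defendant offers 0 and keeps 300.
Round 1 (the plaintiff proposes): rejecting gives the defendant an expected 0.85 × 300 = 255; the plaintiff offers that and keeps 45.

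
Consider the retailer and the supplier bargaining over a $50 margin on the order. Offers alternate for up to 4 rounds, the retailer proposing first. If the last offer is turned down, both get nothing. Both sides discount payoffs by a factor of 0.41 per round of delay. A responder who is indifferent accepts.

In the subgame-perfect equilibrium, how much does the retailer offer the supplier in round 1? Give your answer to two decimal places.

Round 4 (the supplier proposes): rejection yields 0 for the retailer; the supplier offers 0 and keeps 50.
Round 3 (the retailer proposes): the supplier can get 50 next round, worth 0.41 × 50 = 20.5 now. The retailer offers 20.5 and keeps 50 − 20.5 = 29.5.
Round 2 (the supplier proposes): the retailer can get 29.5 next round, worth 0.41 × 29.5 = 12.095 now. The supplier offers 12.095 and keeps 50 − 12.095 = 37.905.
Round 1 (the retailer proposes): the supplier can get 37.905 next round, worth 0.41 × 37.905 = 15.54105 now. The retailer offers 15.54105 and keeps 50 − 15.54105 = 34.45895.

15.54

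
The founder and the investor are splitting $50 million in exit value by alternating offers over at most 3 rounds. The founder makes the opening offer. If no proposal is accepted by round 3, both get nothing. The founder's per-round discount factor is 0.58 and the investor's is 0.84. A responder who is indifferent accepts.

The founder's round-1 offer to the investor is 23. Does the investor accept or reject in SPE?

Round 3 (the founder proposes): the investor will accept anything ≥ 0, so the founder offers 0 and keeps 50.
Round 2 (the investor proposes): the founder can get 50 next round, worth 0.58 × 50 = 29 now. The investor offers 29 and keeps 50 − 29 = 21.
So by rejecting in round 1, the investor gets 21 next round, worth 0.84 × 21 = 17.64 now.
Offer 23 ≥ 17.64, so the investor accepts.

Accept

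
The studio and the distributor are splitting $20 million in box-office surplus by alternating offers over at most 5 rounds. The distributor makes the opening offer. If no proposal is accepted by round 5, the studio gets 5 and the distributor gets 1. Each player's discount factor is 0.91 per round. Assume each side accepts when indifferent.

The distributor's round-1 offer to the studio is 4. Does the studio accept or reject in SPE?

Round 5 (the distributor proposes): the studio gets 5 if talks fail, so the distributor offers 5 and keeps 15.
Round 4 (the studio proposes): the distributor can get 15 next round, worth 0.91 × 15 = 13.65 now; the studio offers that and keeps 6.35.
Round 3 (the distributor proposes): the studio can get 6.35 next round, worth 0.91 × 6.35 = 5.7785 now; the distributor offers that and keeps 14.2215.
Round 2 (the studio proposes): the distributor can get 14.2215 next round, worth 0.91 × 14.2215 = 12.941565 now, so the studio offers 12.941565, keeping 7.058435.
So by rejecting in round 1, the studio gets 7.058435 next round, worth 0.91 × 7.058435 = 6.42317585 now.
Offer 4 < 6.42317585, so the studio rejects.

Reject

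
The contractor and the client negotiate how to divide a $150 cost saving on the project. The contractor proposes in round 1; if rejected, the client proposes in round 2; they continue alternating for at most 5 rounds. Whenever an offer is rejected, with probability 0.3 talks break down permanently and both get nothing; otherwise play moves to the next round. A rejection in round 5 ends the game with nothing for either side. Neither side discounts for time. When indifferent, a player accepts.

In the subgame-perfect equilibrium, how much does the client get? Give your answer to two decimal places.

46.94

Round 5 (the contractor proposes): the client will accept anything ≥ 0, so the contractor offers 0 and keeps 150.
Round 4 (the client proposes): rejecting gives the contractor an expected 0.7 × 150 = 105. The client offers 105 and keeps 150 − 105 = 45.
Round 3 (the contractor proposes): rejecting gives the client an expected 0.7 × 45 = 31.5, so the contractor offers 31.5, keeping 118.5.
Round 2 (the client proposes): rejecting gives the contractor an expected 0.7 × 118.5 = 82.95, so the client offers 82.95, keeping 67.05.
Round 1 (the contractor proposes): rejecting gives the client an expected 0.7 × 67.05 = 46.935. The contractor offers 46.935 and keeps 150 − 46.935 = 103.065.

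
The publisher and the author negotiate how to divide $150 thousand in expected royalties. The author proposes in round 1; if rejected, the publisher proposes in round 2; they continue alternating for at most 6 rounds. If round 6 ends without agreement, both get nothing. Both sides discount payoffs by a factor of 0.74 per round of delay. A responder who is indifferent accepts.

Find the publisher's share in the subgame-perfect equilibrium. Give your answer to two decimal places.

77.95

Round 6 (the publisher proposes): the author will accept anything ≥ 0, so the publisher offers 0 and keeps 150.
Round 5 (the author proposes): the publisher can get 150 next round, worth 0.74 × 150 = 111 now; the author offers that and keeps 39.
Round 4 (the publisher proposes): the author can get 39 next round, worth 0.74 × 39 = 28.86 now, so the publisher offers 28.86, keeping 121.14.
Round 3 (the author proposes): the publisher can get 121.14 next round, worth 0.74 × 121.14 = 89.6436 now; the author offers that and keeps 60.3564.
Round 2 (the publisher proposes): the author can get 60.3564 next round, worth 0.74 × 60.3564 = 44.663736 now, so the publisher offers 44.663736, keeping 105.336264.
Round 1 (the author proposes): the publisher can get 105.336264 next round, worth 0.74 × 105.336264 = 77.94883536 now, so the author offers 77.94883536, keeping 72.05116464.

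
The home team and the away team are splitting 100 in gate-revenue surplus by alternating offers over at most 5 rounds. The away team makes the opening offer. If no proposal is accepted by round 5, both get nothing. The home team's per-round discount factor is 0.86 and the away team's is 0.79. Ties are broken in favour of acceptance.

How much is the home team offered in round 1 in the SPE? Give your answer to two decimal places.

30.33

By backward induction:
Round 5 (the away team proposes): the home team will accept anything ≥ 0, so the away team offers 0 and keeps 100.
Round 4 (the home team proposes): the away team can get 100 next round, worth 0.79 × 100 = 79 now, so the home team offers 79, keeping 21.
Round 3 (the away team proposes): the home team can get 21 next round, worth 0.86 × 21 = 18.06 now. The away team offers 18.06 and keeps 100 − 18.06 = 81.94.
Round 2 (the home team proposes): the away team can get 81.94 next round, worth 0.79 × 81.94 = 64.7326 now; the home team offers that and keeps 35.2674.
Round 1 (the away team proposes): the home team can get 35.2674 next round, worth 0.86 × 35.2674 = 30.329964 now, so the away team offers 30.329964, keeping 69.670036.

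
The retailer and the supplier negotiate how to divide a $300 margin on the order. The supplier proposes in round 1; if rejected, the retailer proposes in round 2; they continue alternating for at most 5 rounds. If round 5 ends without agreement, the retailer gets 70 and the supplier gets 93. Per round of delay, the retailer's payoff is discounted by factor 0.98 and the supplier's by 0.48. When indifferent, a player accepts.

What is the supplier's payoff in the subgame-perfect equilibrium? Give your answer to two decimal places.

Round 5 (the supplier proposes): the retailer gets 70 if talks fail, so the supplier offers 70 and keeps 230.
Round 4 (the retailer proposes): the supplier can get 230 next round, worth 0.48 × 230 = 110.4 now. The retailer offers 110.4 and keeps 300 − 110.4 = 189.6.
Round 3 (the supplier proposes): the retailer can get 189.6 next round, worth 0.98 × 189.6 = 185.808 now. The supplier offers 185.808 and keeps 300 − 185.808 = 114.192.
Round 2 (the retailer proposes): the supplier can get 114.192 next round, worth 0.48 × 114.192 = 54.81216 now. The retailer offers 54.81216 and keeps 300 − 54.81216 = 245.18784.
Round 1 (the supplier proposes): the retailer can get 245.18784 next round, worth 0.98 × 245.18784 = 240.2840832 now; the supplier offers that and keeps 59.7159168.

59.72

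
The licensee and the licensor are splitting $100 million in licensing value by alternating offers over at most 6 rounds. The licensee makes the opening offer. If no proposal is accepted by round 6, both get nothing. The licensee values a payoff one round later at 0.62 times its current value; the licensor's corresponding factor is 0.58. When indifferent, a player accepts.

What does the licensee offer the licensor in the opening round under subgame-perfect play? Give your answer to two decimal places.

Round 6 (the licensor proposes): the licensee will accept anything ≥ 0, so the licensor offers 0 and keeps 100.
Round 5 (the licensee proposes): the licensor can get 100 next round, worth 0.58 × 100 = 58 now; the licensee offers that and keeps 42.
Round 4 (the licensor proposes): the licensee can get 42 next round, worth 0.62 × 42 = 26.04 now. The licensor offers 26.04 and keeps 100 − 26.04 = 73.96.
Round 3 (the licensee proposes): the licensor can get 73.96 next round, worth 0.58 × 73.96 = 42.8968 now, so the licensee offers 42.8968, keeping 57.1032.
Round 2 (the licensor proposes): the licensee can get 57.1032 next round, worth 0.62 × 57.1032 = 35.403984 now, so the licensor offers 35.403984, keeping 64.596016.
Round 1 (the licensee proposes): the licensor can get 64.596016 next round, worth 0.58 × 64.596016 = 37.46568928 now, so the licensee offers 37.46568928, keeping 62.53431072.

37.47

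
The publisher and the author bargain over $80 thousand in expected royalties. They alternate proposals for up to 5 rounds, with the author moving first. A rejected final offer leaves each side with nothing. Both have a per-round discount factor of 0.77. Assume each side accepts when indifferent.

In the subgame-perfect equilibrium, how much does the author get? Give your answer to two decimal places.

Solve by backward induction from round 5.
Round 5 (the author proposes): rejection yields 0 for the publisher; the author offers 0 and keeps 80.
Round 4 (the publisher proposes): the author can get 80 next round, worth 0.77 × 80 = 61.6 now; the publisher offers that and keeps 18.4.
Round 3 (the author proposes): the publisher can get 18.4 next round, worth 0.77 × 18.4 = 14.168 now; the author offers that and keeps 65.832.
Round 2 (the publisher proposes): the author can get 65.832 next round, worth 0.77 × 65.832 = 50.69064 now; the publisher offers that and keeps 29.30936.
Round 1 (the author proposes): the publisher can get 29.30936 next round, worth 0.77 × 29.30936 = 22.5682072 now; the author offers that and keeps 57.4317928.

57.43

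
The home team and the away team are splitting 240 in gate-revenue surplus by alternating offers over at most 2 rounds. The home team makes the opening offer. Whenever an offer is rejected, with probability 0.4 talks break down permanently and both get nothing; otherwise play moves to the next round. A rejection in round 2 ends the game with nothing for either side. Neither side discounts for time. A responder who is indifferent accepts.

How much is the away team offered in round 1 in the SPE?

144

Round 2 (the away team proposes): rejection yields 0 for the home team; the away team offers 0 and keeps 240.
Round 1 (the home team proposes): rejecting gives the away team an expected 0.6 × 240 = 144; the home team offers that and keeps 96.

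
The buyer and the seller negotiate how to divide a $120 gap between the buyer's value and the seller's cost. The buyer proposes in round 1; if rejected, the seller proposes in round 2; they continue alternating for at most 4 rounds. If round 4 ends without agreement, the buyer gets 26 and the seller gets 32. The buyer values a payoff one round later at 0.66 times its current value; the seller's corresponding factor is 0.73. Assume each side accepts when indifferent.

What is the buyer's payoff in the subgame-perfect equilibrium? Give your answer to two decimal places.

Round 4 (the seller proposes): the buyer gets 26 if talks fail, so the seller offers 26 and keeps 94.
Round 3 (the buyer proposes): the seller can get 94 next round, worth 0.73 × 94 = 68.62 now, so the buyer offers 68.62, keeping 51.38.
Round 2 (the seller proposes): the buyer can get 51.38 next round, worth 0.66 × 51.38 = 33.9108 now, so the seller offers 33.9108, keeping 86.0892.
Round 1 (the buyer proposes): the seller can get 86.0892 next round, worth 0.73 × 86.0892 = 62.845116 now, so the buyer offers 62.845116, keeping 57.154884.

57.15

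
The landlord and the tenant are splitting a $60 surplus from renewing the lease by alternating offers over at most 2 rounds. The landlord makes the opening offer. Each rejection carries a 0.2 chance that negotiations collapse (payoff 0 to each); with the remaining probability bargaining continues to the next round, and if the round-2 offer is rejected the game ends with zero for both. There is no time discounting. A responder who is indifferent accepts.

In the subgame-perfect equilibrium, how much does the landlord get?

12

By backward induction:
Round 2 (the tenant proposes): the landlord will accept anything ≥ 0, so the tenant offers 0 and keeps 60.
Round 1 (the landlord proposes): rejecting gives the tenant an expected 0.8 × 60 = 48, so the landlord offers 48, keeping 12.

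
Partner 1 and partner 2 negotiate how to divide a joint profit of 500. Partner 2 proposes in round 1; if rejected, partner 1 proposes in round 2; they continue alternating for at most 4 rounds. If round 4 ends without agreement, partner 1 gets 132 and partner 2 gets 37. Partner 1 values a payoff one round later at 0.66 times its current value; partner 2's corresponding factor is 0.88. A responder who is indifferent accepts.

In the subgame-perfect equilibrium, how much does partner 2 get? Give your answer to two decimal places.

282.92

Solve by backward induction from round 4.
Round 4 (partner 1 proposes): partner 2 gets 37 if talks fail, so partner 1 offers 37 and keeps 463.
Round 3 (partner 2 proposes): partner 1 can get 463 next round, worth 0.66 × 463 = 305.58 now; partner 2 offers that and keeps 194.42.
Round 2 (partner 1 proposes): partner 2 can get 194.42 next round, worth 0.88 × 194.42 = 171.0896 now; partner 1 offers that and keeps 328.9104.
Round 1 (partner 2 proposes): partner 1 can get 328.9104 next round, worth 0.66 × 328.9104 = 217.080864 now. Partner 2 offers 217.080864 and keeps 500 − 217.080864 = 282.919136.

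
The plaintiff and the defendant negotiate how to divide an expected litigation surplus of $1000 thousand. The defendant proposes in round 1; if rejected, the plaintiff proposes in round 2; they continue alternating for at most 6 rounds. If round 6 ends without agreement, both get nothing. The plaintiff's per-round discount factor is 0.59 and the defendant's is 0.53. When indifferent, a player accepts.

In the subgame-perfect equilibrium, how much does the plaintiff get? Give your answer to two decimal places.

Round 6 (the plaintiff proposes): rejection yields 0 for the defendant; the plaintiff offers 0 and keeps 1000.
Round 5 (the defendant proposes): the plaintiff can get 1000 next round, worth 0.59 × 1000 = 590 now; the defendant offers that and keeps 410.
Round 4 (the plaintiff proposes): the defendant can get 410 next round, worth 0.53 × 410 = 217.3 now; the plaintiff offers that and keeps 782.7.
Round 3 (the defendant proposes): the plaintiff can get 782.7 next round, worth 0.59 × 782.7 = 461.793 now; the defendant offers that and keeps 538.207.
Round 2 (the plaintiff proposes): the defendant can get 538.207 next round, worth 0.53 × 538.207 = 285.24971 now. The plaintiff offers 285.24971 and keeps 1000 − 285.24971 = 714.75029.
Round 1 (the defendant proposes): the plaintiff can get 714.75029 next round, worth 0.59 × 714.75029 = 421.7026711 now, so the defendant offers 421.7026711, keeping 578.2973289.

421.70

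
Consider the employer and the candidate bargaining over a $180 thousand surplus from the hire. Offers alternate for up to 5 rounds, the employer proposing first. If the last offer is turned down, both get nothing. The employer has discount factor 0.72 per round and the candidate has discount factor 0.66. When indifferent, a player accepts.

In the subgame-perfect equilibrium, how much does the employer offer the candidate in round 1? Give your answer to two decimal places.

49.07

Round 5 (the employer proposes): rejection yields 0 for the candidate; the employer offers 0 and keeps 180.
Round 4 (the candidate proposes): the employer can get 180 next round, worth 0.72 × 180 = 129.6 now; the candidate offers that and keeps 50.4.
Round 3 (the employer proposes): the candidate can get 50.4 next round, worth 0.66 × 50.4 = 33.264 now; the employer offers that and keeps 146.736.
Round 2 (the candidate proposes): the employer can get 146.736 next round, worth 0.72 × 146.736 = 105.64992 now, so the candidate offers 105.64992, keeping 74.35008.
Round 1 (the employer proposes): the candidate can get 74.35008 next round, worth 0.66 × 74.35008 = 49.0710528 now. The employer offers 49.0710528 and keeps 180 − 49.0710528 = 130.9289472.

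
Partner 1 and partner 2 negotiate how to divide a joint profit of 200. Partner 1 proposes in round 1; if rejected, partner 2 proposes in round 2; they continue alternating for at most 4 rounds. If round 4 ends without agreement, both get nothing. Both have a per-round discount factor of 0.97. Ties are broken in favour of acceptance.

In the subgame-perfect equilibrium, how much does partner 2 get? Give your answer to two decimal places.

Round 4 (partner 2 proposes): rejection yields 0 for partner 1; partner 2 offers 0 and keeps 200.
Round 3 (partner 1 proposes): partner 2 can get 200 next round, worth 0.97 × 200 = 194 now; partner 1 offers that and keeps 6.
Round 2 (partner 2 proposes): partner 1 can get 6 next round, worth 0.97 × 6 = 5.82 now, so partner 2 offers 5.82, keeping 194.18.
Round 1 (partner 1 proposes): partner 2 can get 194.18 next round, worth 0.97 × 194.18 = 188.3546 now; partner 1 offers that and keeps 11.6454.

188.35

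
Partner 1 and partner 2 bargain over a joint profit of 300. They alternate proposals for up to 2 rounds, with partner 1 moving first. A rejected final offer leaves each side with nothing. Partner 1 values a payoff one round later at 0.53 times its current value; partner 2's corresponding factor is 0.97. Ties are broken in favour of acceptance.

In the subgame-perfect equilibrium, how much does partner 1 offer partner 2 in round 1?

Round 2 (partner 2 proposes): partner 1 will accept anything ≥ 0, so partner 2 offers 0 and keeps 300.
Round 1 (partner 1 proposes): partner 2 can get 300 next round, worth 0.97 × 300 = 291 now; partner 1 offers that and keeps 9.

291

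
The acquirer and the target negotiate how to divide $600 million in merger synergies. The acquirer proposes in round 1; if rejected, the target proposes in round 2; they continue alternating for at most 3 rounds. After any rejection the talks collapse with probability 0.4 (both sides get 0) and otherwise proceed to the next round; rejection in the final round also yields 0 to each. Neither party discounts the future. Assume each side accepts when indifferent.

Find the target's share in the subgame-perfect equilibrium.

Round 3 (the acquirer proposes): rejection yields 0 for the target; the acquirer offers 0 and keeps 600.
Round 2 (the target proposes): rejecting gives the acquirer an expected 0.6 × 600 = 360. The target offers 360 and keeps 600 − 360 = 240.
Round 1 (the acquirer proposes): rejecting gives the target an expected 0.6 × 240 = 144, so the acquirer offers 144, keeping 456.

144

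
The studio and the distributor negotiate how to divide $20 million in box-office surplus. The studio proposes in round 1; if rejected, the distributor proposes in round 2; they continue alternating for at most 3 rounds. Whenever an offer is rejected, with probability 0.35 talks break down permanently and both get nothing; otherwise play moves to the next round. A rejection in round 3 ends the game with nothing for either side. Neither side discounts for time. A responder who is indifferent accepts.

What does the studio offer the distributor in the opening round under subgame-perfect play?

4.55

Round 3 (the studio proposes): rejection yields 0 for the distributor; the studio offers 0 and keeps 20.
Round 2 (the distributor proposes): rejecting gives the studio an expected 0.65 × 20 = 13, so the distributor offers 13, keeping 7.
Round 1 (the studio proposes): rejecting gives the distributor an expected 0.65 × 7 = 4.55. The studio offers 4.55 and keeps 20 − 4.55 = 15.45.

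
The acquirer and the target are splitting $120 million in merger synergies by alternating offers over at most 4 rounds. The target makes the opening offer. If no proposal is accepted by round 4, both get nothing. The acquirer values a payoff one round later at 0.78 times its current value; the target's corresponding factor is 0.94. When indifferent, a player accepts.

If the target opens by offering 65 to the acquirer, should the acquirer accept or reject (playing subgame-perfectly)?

Round 4 (the acquirer proposes): the target will accept anything ≥ 0, so the acquirer offers 0 and keeps 120.
Round 3 (the target proposes): the acquirer can get 120 next round, worth 0.78 × 120 = 93.6 now, so the target offers 93.6, keeping 26.4.
Round 2 (the acquirer proposes): the target can get 26.4 next round, worth 0.94 × 26.4 = 24.816 now, so the acquirer offers 24.816, keeping 95.184.
So by rejecting in round 1, the acquirer gets 95.184 next round, worth 0.78 × 95.184 = 74.24352 now.
Offer 65 < 74.24352, so the acquirer rejects.

Reject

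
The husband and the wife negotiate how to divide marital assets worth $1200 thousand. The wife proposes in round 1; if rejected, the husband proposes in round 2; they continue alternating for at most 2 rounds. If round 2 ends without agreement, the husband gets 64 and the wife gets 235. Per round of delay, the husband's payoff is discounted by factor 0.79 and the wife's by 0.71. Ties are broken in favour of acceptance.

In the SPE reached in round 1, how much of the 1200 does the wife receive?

Round 2 (the husband proposes): the wife gets 235 if talks fail, so the husband offers 235 and keeps 965.
Round 1 (the wife proposes): the husband can get 965 next round, worth 0.79 × 965 = 762.35 now. The wife offers 762.35 and keeps 1200 − 762.35 = 437.65.

437.65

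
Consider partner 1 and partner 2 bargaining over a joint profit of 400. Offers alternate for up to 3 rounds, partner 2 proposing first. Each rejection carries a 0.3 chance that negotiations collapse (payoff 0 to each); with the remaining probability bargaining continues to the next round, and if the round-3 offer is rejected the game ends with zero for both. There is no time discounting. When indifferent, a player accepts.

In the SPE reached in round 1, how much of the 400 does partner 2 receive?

316

Round 3 (partner 2 proposes): partner 1 will accept anything ≥ 0, so partner 2 offers 0 and keeps 400.
Round 2 (partner 1 proposes): rejecting gives partner 2 an expected 0.7 × 400 = 280. Partner 1 offers 280 and keeps 400 − 280 = 120.
Round 1 (partner 2 proposes): rejecting gives partner 1 an expected 0.7 × 120 = 84; partner 2 offers that and keeps 316.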